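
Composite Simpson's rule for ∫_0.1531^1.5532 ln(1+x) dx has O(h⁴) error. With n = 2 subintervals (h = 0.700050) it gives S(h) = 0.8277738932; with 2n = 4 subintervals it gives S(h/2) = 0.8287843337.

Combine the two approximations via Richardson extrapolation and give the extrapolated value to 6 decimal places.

0.828852

With r = 4 the leading error scales as h^4, so the weight is 2^4 = 16.
16*0.8287843337 = 13.2605493392; subtract 0.8277738932 → 12.4327754460
Denominator 16 − 1 = 15.
Result: 0.8288516964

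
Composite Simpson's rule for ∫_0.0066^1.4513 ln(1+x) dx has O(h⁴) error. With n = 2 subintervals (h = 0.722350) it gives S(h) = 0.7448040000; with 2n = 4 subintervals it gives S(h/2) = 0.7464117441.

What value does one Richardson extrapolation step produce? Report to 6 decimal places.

r = 4, so 2^r = 16.
Numerator 16 × A(h/2) − A(h) = 16 × 0.7464117441 − 0.7448040000 = 11.1977839056
Denominator 16 − 1 = 15.
R = 11.1977839056/15 = 0.7465189270

0.746519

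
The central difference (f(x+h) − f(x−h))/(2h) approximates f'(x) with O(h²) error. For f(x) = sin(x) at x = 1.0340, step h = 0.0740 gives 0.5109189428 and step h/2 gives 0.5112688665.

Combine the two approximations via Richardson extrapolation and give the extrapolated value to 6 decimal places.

0.511386

Leading term ∝ h^2; use weight 4 = 2^2.
4*0.5112688665 = 2.0450754660; subtract 0.5109189428 → 1.5341565232
Denominator 4 − 1 = 3.
R = 1.5341565232/3 = 0.5113855077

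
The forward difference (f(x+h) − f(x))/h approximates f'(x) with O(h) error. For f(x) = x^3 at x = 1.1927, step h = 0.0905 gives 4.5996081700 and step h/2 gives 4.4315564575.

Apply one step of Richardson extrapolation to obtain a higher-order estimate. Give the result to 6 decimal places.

4.263505

r = 1: numerator weight 2, denominator 1.
Weighted: 8.8631129150 − 4.5996081700 = 4.2635047450
4.2635047450 ÷ 1 = 4.2635047450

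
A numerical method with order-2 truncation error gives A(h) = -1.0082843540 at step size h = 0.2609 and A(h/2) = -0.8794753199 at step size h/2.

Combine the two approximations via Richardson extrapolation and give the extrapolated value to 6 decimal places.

-0.836539

r = 2, so 2^r = 4.
Top: 4(-0.8794753199) − (-1.0082843540) = -2.5096169256
Denominator 4 − 1 = 3.
So the Richardson estimate is -0.8365389752.
Correction |R − A(h/2)| = 4.294e-02; gap |A(h/2) − A(h)| = 1.288e-01.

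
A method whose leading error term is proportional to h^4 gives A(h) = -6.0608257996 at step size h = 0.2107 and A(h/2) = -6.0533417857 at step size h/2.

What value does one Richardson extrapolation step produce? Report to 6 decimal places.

-6.052843

Method order is 4; weight 2^4 = 16.
Difference of the inputs: -6.0533417857 − (-6.0608257996) = 0.0074840139
Divide by 2^4 − 1 = 15: 0.0074840139/15 = 0.0004989343
R = -6.0533417857 + 0.0004989343 = -6.0528428514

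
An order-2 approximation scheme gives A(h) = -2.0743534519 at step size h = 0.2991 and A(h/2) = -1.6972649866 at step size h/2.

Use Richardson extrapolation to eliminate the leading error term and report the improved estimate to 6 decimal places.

Order 2 gives 2^r = 4 and 2^r − 1 = 3.
Numerator 4·A(h/2) − A(h) = 4·(-1.6972649866) − (-2.0743534519) = -4.7147064945
Denominator 4 − 1 = 3.
So the Richardson estimate is -1.5715688315.
Shift from A(h/2): +0.1256961551.

-1.571569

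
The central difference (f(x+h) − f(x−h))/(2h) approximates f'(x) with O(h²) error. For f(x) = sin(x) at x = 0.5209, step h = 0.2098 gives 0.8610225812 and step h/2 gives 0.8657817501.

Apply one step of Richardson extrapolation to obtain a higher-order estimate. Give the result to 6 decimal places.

With r = 2 the leading error scales as h^2, so the weight is 2^2 = 4.
4 × 0.8657817501 = 3.4631270004; subtract 0.8610225812 → 2.6021044192
Denominator 4 − 1 = 3.
(4 × 0.8657817501 − 0.8610225812)/(4 − 1) = 0.8673681397
Gap between inputs: 4.759e-03; correction applied: +0.0015863896.

0.867368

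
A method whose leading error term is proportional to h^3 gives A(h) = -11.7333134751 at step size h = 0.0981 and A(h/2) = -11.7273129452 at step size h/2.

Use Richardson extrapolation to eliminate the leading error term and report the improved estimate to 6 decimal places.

Error is O(h^3); halving h shrinks it by 2^3 = 8.
Weighted: (-93.8185035616) − (-11.7333134751) = -82.0851900865
Denominator 8 − 1 = 7.
Result: -11.7264557266

-11.726456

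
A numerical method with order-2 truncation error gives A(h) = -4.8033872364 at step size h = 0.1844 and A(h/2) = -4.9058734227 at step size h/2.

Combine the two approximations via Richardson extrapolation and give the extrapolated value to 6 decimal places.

Method order is 2; weight 2^2 = 4.
2^2×A(h/2) = -19.6234936908; minus A(h) gives -14.8201064544.
(4×(-4.9058734227) − (-4.8033872364))/(4 − 1) = -4.9400354848

-4.940035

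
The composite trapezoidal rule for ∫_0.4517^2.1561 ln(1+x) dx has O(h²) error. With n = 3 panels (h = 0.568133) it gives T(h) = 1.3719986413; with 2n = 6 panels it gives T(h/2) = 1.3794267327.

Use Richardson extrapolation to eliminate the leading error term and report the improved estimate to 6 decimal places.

With r = 2 the leading error scales as h^2, so the weight is 2^2 = 4.
2^2·A(h/2) = 5.5177069308; minus A(h) gives 4.1457082895.
4.1457082895 ÷ 3 = 1.3819027632

1.381903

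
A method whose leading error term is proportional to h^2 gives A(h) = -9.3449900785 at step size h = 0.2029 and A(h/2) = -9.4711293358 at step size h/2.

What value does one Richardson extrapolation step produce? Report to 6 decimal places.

Method order is 2; weight 2^2 = 4.
Numerator 4×A(h/2) − A(h) = 4×(-9.4711293358) − (-9.3449900785) = -28.5395272647
Divide by 2^2 − 1 = 3.
Result: -9.5131757549
Shift from A(h/2): −0.0420464191.

-9.513176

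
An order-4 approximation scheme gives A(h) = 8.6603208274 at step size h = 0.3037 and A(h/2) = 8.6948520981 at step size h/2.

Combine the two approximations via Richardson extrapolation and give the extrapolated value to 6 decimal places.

Error is O(h^4); halving h shrinks it by 2^4 = 16.
16×8.6948520981 − 8.6603208274 = 130.4573127422
Denominator 16 − 1 = 15.
Result: 8.6971541828

8.697154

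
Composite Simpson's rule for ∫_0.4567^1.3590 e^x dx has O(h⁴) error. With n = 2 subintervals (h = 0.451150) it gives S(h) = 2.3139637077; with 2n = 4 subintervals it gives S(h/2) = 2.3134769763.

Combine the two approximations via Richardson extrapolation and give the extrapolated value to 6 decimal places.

Method order is 4; weight 2^4 = 16.
Difference of the inputs: 2.3134769763 − 2.3139637077 = -0.0004867314
Correction (A(h/2) − A(h))/(16 − 1) = (-0.0004867314)/15 = -0.0000324488
R = A(h/2) + (A(h/2) − A(h))/15 = 2.3134769763 − 0.0000324488 = 2.3134445275

2.313445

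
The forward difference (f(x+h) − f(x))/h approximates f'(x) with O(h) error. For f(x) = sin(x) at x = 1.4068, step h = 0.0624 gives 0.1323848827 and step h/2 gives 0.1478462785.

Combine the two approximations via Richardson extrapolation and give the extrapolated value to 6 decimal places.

0.163308

r = 1: numerator weight 2, denominator 1.
Numerator 2·A(h/2) − A(h) = 2·0.1478462785 − 0.1323848827 = 0.1633076743
Extrapolated: 0.1633076743 / 1 = 0.1633076743
Correction |R − A(h/2)| = 1.546e-02; gap |A(h/2) − A(h)| = 1.546e-02.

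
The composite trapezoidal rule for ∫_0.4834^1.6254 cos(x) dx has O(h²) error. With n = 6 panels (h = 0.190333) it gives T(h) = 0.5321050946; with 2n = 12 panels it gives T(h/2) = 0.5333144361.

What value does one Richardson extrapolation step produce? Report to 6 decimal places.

Method order is 2; weight 2^2 = 4.
4×0.5333144361 = 2.1332577444; 2.1332577444 − 0.5321050946 = 1.6011526498
R = 1.6011526498/3 = 0.5337175499
Correction |R − A(h/2)| = 4.031e-04; gap |A(h/2) − A(h)| = 1.209e-03.

0.533718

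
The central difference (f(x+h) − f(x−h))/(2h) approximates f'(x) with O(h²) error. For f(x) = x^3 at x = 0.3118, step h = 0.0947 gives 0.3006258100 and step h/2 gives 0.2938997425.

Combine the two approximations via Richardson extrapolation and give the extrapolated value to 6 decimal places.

r = 2: numerator weight 4, denominator 3.
4×0.2938997425 − 0.3006258100 = 0.8749731600
R = 0.8749731600/3 = 0.2916577200

0.291658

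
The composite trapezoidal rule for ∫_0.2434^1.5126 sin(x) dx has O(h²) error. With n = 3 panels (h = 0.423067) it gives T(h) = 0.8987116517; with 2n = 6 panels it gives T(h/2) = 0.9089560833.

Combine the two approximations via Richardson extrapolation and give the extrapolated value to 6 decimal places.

0.912371

r = 2, so 2^r = 4.
Numerator 4·A(h/2) − A(h) = 4·0.9089560833 − 0.8987116517 = 2.7371126815
2.7371126815 ÷ 3 = 0.9123708938
Correction |R − A(h/2)| = 3.415e-03; gap |A(h/2) − A(h)| = 1.024e-02.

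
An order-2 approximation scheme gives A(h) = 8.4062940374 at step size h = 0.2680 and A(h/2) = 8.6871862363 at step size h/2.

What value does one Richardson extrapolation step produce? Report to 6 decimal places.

Leading term ∝ h^2; use weight 4 = 2^2.
Numerator 4×A(h/2) − A(h) = 4×8.6871862363 − 8.4062940374 = 26.3424509078
Divide by 2^2 − 1 = 3.
Result: 8.7808169693
Gap between inputs: 2.809e-01; correction applied: +0.0936307330.

8.780817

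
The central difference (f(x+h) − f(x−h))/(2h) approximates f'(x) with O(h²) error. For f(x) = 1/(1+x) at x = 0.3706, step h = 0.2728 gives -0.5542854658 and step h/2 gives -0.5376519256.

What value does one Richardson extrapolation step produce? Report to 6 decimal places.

-0.532107

With r = 2 the leading error scales as h^2, so the weight is 2^2 = 4.
Difference of the inputs: -0.5376519256 − (-0.5542854658) = 0.0166335402
Divide by 2^2 − 1 = 3: 0.0166335402/3 = 0.0055445134
R = A(h/2) + (A(h/2) − A(h))/3 = -0.5376519256 + 0.0055445134 = -0.5321074122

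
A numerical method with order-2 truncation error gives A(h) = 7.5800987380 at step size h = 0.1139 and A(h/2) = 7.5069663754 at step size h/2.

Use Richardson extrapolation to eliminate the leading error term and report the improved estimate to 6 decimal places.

7.482589

The method has order 2: 2^2 = 4.
A(h/2) − A(h) = 7.5069663754 − 7.5800987380 = -0.0731323626
Divide by 2^2 − 1 = 3: (-0.0731323626)/3 = -0.0243774542
R = 7.5069663754 − 0.0243774542 = 7.4825889212
Gap between inputs: 7.313e-02; correction applied: −0.0243774542.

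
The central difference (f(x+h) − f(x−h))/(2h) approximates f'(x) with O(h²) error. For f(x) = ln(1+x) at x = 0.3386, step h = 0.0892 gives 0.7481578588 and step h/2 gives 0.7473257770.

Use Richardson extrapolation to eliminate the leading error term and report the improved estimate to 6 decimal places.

0.747048

Error is O(h^2); halving h shrinks it by 2^2 = 4.
4×0.7473257770 − 0.7481578588 = 2.2411452492
Extrapolated: 2.2411452492 / 3 = 0.7470484164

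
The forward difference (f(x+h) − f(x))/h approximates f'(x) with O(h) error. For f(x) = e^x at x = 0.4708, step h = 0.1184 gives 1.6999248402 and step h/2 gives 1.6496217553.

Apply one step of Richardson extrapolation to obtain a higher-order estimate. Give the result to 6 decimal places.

1.599319

Order 1 gives 2^r = 2 and 2^r − 1 = 1.
Numerator 2×A(h/2) − A(h) = 2×1.6496217553 − 1.6999248402 = 1.5993186704
(2×1.6496217553 − 1.6999248402)/(2 − 1) = 1.5993186704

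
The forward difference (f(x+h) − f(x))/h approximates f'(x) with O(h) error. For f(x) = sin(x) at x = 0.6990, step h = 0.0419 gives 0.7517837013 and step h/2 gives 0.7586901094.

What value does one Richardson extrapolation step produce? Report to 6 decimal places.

0.765597

Order 1 gives 2^r = 2 and 2^r − 1 = 1.
2^1×A(h/2) = 1.5173802188; minus A(h) gives 0.7655965175.
Extrapolated: 0.7655965175 / 1 = 0.7655965175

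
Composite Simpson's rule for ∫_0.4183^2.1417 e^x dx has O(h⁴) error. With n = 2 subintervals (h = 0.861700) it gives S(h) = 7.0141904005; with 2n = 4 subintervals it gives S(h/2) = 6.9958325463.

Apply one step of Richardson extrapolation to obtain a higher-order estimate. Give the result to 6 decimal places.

6.994609

Error is O(h^4); halving h shrinks it by 2^4 = 16.
16 × 6.9958325463 − 7.0141904005 = 104.9191303403
Divide by 2^4 − 1 = 15.
(16 × 6.9958325463 − 7.0141904005)/(16 − 1) = 6.9946086894
Gap between inputs: 1.836e-02; correction applied: −0.0012238569.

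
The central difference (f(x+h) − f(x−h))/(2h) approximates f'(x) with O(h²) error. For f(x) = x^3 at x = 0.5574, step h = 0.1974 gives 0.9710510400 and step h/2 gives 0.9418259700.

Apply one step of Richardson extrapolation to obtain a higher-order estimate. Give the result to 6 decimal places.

0.932084

r = 2, so 2^r = 4.
Weighted: 3.7673038800 − 0.9710510400 = 2.7962528400
2.7962528400 ÷ 3 = 0.9320842800
Correction |R − A(h/2)| = 9.742e-03; gap |A(h/2) − A(h)| = 2.923e-02.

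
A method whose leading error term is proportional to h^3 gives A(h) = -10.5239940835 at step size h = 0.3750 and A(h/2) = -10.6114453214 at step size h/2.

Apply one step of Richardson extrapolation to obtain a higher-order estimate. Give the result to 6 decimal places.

-10.623938

r = 3, so 2^r = 8.
8×(-10.6114453214) = -84.8915625712; (-84.8915625712) − (-10.5239940835) = -74.3675684877
R = (-74.3675684877)/7 = -10.6239383554
Shift from A(h/2): −0.0124930340.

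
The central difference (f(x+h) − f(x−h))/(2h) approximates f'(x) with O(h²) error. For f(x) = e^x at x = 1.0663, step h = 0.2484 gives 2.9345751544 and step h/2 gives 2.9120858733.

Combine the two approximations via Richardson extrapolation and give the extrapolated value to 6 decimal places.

Error is O(h^2); halving h shrinks it by 2^2 = 4.
Weighted: 11.6483434932 − 2.9345751544 = 8.7137683388
Divide by 2^2 − 1 = 3.
So the Richardson estimate is 2.9045894463.
Correction |R − A(h/2)| = 7.496e-03; gap |A(h/2) − A(h)| = 2.249e-02.

2.904589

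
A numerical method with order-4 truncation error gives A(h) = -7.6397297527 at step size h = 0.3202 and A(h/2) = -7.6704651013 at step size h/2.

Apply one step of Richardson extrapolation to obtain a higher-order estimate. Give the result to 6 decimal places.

-7.672514

The method has order 4: 2^4 = 16.
Numerator 16*A(h/2) − A(h) = 16*(-7.6704651013) − (-7.6397297527) = -115.0877118681
(16*(-7.6704651013) − (-7.6397297527))/(16 − 1) = -7.6725141245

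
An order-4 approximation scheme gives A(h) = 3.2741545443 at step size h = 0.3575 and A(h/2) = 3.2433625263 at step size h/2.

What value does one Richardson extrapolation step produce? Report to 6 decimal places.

With r = 4 the leading error scales as h^4, so the weight is 2^4 = 16.
Weighted: 51.8938004208 − 3.2741545443 = 48.6196458765
48.6196458765 ÷ 15 = 3.2413097251
Gap between inputs: 3.079e-02; correction applied: −0.0020528012.

3.241310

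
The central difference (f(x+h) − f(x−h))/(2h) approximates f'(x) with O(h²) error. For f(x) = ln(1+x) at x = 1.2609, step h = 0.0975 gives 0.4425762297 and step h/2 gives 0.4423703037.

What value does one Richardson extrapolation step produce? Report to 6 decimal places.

0.442302

r = 2, so 2^r = 4.
4·0.4423703037 = 1.7694812148; 1.7694812148 − 0.4425762297 = 1.3269049851
Extrapolated: 1.3269049851 / 3 = 0.4423016617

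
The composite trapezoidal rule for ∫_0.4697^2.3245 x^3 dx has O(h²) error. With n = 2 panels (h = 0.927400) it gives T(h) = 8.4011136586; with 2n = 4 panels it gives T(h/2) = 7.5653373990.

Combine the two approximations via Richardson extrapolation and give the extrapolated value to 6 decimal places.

Method order is 2; weight 2^2 = 4.
Weighted: 30.2613495960 − 8.4011136586 = 21.8602359374
Denominator 4 − 1 = 3.
(4 × 7.5653373990 − 8.4011136586)/(4 − 1) = 7.2867453125
Correction |R − A(h/2)| = 2.786e-01; gap |A(h/2) − A(h)| = 8.358e-01.

7.286745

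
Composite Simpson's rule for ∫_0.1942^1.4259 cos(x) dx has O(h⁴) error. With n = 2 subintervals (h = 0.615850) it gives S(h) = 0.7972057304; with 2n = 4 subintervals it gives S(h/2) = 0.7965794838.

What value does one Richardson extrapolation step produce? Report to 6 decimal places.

0.796538

r = 4: numerator weight 16, denominator 15.
16*0.7965794838 = 12.7452717408; 12.7452717408 − 0.7972057304 = 11.9480660104
Denominator 16 − 1 = 15.
So the Richardson estimate is 0.7965377340.
Shift from A(h/2): −0.0000417498.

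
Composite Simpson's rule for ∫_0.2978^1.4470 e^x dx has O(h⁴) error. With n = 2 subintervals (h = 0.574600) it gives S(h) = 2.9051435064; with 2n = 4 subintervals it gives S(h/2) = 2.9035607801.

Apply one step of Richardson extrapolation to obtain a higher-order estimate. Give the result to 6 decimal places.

Order 4 gives 2^r = 16 and 2^r − 1 = 15.
Top: 16(2.9035607801) − (2.9051435064) = 43.5518289752
43.5518289752 ÷ 15 = 2.9034552650

2.903455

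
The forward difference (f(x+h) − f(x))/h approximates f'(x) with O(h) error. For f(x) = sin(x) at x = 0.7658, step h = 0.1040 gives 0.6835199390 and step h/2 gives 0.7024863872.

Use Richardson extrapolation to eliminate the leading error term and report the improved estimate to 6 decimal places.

0.721453

The method has order 1: 2^1 = 2.
2 × 0.7024863872 − 0.6835199390 = 0.7214528354
Denominator 2 − 1 = 1.
R = 0.7214528354/1 = 0.7214528354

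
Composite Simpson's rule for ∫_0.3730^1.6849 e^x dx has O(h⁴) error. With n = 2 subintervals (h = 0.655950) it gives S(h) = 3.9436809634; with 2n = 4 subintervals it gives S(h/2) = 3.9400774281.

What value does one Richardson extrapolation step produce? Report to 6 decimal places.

With r = 4 the leading error scales as h^4, so the weight is 2^4 = 16.
Top: 16(3.9400774281) − (3.9436809634) = 59.0975578862
59.0975578862 ÷ 15 = 3.9398371924

3.939837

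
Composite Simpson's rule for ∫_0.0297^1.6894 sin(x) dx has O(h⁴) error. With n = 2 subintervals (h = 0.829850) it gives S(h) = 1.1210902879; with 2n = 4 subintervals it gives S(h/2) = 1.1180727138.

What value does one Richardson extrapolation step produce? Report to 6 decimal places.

1.117872

Error is O(h^4); halving h shrinks it by 2^4 = 16.
Top: 16(1.1180727138) − (1.1210902879) = 16.7680731329
Divide by 2^4 − 1 = 15.
Extrapolated: 16.7680731329 / 15 = 1.1178715422
Shift from A(h/2): −0.0002011716.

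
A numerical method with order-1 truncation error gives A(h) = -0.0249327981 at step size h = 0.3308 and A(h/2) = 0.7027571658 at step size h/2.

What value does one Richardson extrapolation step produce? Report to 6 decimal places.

1.430447

r = 1, so 2^r = 2.
2^1×A(h/2) = 1.4055143316; minus A(h) gives 1.4304471297.
Divide by 2^1 − 1 = 1.
Extrapolated: 1.4304471297 / 1 = 1.4304471297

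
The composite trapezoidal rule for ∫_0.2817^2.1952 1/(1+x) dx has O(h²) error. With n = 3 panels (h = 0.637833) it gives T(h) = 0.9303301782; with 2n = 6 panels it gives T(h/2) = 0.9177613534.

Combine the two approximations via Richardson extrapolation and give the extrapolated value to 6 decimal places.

0.913572

Method order is 2; weight 2^2 = 4.
Numerator 4×A(h/2) − A(h) = 4×0.9177613534 − 0.9303301782 = 2.7407152354
Divide by 2^2 − 1 = 3.
So the Richardson estimate is 0.9135717451.
Correction |R − A(h/2)| = 4.190e-03; gap |A(h/2) − A(h)| = 1.257e-02.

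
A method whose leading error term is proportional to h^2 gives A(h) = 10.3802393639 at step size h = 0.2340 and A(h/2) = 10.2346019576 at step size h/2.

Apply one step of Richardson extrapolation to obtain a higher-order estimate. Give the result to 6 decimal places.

Error is O(h^2); halving h shrinks it by 2^2 = 4.
4 × 10.2346019576 = 40.9384078304; 40.9384078304 − 10.3802393639 = 30.5581684665
R = 30.5581684665/3 = 10.1860561555

10.186056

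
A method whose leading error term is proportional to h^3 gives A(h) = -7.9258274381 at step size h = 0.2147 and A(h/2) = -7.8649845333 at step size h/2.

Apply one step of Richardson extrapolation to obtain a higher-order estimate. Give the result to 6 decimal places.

r = 3: numerator weight 8, denominator 7.
8 × (-7.8649845333) = -62.9198762664; (-62.9198762664) − (-7.9258274381) = -54.9940488283
Denominator 8 − 1 = 7.
(-54.9940488283) ÷ 7 = -7.8562926898

-7.856293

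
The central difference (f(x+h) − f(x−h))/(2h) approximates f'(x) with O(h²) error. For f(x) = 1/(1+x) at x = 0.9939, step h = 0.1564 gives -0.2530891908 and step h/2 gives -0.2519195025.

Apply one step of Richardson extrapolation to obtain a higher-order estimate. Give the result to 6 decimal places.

r = 2: numerator weight 4, denominator 3.
A(h/2) − A(h) = -0.2519195025 − (-0.2530891908) = 0.0011696883
Divide by 2^2 − 1 = 3: 0.0011696883/3 = 0.0003898961
R = -0.2519195025 + 0.0003898961 = -0.2515296064
Shift from A(h/2): +0.0003898961.

-0.251530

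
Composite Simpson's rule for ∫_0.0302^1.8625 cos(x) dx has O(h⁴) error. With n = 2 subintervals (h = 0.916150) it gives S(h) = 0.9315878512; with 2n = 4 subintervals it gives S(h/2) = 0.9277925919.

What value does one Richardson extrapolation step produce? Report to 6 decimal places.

r = 4, so 2^r = 16.
16·0.9277925919 = 14.8446814704; 14.8446814704 − 0.9315878512 = 13.9130936192
R = 13.9130936192/15 = 0.9275395746
Gap between inputs: 3.795e-03; correction applied: −0.0002530173.

0.927540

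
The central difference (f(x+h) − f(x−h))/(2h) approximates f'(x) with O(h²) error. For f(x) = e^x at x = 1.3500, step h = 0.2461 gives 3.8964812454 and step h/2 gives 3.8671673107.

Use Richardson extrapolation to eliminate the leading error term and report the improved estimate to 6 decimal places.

3.857396

Method order is 2; weight 2^2 = 4.
4 × 3.8671673107 − 3.8964812454 = 11.5721879974
(4 × 3.8671673107 − 3.8964812454)/(4 − 1) = 3.8573959991
Correction |R − A(h/2)| = 9.771e-03; gap |A(h/2) − A(h)| = 2.931e-02.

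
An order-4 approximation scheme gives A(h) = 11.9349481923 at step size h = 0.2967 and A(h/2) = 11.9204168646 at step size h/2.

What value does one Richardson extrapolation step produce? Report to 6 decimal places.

11.919448

The method has order 4: 2^4 = 16.
Weighted: 190.7266698336 − 11.9349481923 = 178.7917216413
R = 178.7917216413/15 = 11.9194481094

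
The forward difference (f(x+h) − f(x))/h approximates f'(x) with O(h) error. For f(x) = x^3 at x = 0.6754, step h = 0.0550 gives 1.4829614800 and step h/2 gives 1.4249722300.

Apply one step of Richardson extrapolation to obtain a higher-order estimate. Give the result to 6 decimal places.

1.366983

Error is O(h^1); halving h shrinks it by 2^1 = 2.
Numerator 2 × A(h/2) − A(h) = 2 × 1.4249722300 − 1.4829614800 = 1.3669829800
R = 1.3669829800/1 = 1.3669829800
Correction |R − A(h/2)| = 5.799e-02; gap |A(h/2) − A(h)| = 5.799e-02.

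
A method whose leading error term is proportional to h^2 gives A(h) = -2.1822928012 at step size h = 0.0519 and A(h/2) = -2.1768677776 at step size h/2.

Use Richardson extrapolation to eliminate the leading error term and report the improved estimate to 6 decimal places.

-2.175059

Order 2 gives 2^r = 4 and 2^r − 1 = 3.
4*(-2.1768677776) = -8.7074711104; subtract (-2.1822928012) → -6.5251783092
Divide by 2^2 − 1 = 3.
(-6.5251783092) ÷ 3 = -2.1750594364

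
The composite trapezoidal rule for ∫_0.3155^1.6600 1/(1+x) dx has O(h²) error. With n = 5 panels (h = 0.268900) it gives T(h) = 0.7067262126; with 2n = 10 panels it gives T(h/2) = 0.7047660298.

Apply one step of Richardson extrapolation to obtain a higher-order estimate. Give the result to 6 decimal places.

0.704113

r = 2: numerator weight 4, denominator 3.
4·0.7047660298 − 0.7067262126 = 2.1123379066
R = 2.1123379066/3 = 0.7041126355
Shift from A(h/2): −0.0006533943.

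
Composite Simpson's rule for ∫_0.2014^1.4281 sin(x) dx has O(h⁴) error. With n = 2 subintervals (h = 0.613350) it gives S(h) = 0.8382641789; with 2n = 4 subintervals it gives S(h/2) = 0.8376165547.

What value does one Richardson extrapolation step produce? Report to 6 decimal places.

Method order is 4; weight 2^4 = 16.
Weighted: 13.4018648752 − 0.8382641789 = 12.5636006963
R = 12.5636006963/15 = 0.8375733798
Gap between inputs: 6.476e-04; correction applied: −0.0000431749.

0.837573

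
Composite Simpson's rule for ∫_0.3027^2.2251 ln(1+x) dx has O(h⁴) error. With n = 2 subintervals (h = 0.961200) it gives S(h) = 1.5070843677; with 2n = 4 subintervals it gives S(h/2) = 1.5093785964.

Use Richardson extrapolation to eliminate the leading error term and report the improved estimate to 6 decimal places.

1.509532

With r = 4 the leading error scales as h^4, so the weight is 2^4 = 16.
16·1.5093785964 = 24.1500575424; subtract 1.5070843677 → 22.6429731747
Denominator 16 − 1 = 15.
So the Richardson estimate is 1.5095315450.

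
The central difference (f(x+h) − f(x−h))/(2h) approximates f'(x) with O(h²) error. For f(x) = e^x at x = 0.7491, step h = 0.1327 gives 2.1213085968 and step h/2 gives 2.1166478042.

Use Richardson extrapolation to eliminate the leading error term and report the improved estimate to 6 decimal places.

Method order is 2; weight 2^2 = 4.
2^2·A(h/2) = 8.4665912168; minus A(h) gives 6.3452826200.
Denominator 4 − 1 = 3.
R = 6.3452826200/3 = 2.1150942067
Gap between inputs: 4.661e-03; correction applied: −0.0015535975.

2.115094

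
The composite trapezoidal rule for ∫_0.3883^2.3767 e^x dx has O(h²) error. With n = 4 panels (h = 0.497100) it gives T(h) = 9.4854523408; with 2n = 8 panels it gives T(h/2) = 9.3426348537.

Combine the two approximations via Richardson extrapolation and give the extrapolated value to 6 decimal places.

Method order is 2; weight 2^2 = 4.
Weighted: 37.3705394148 − 9.4854523408 = 27.8850870740
Denominator 4 − 1 = 3.
27.8850870740 ÷ 3 = 9.2950290247
Gap between inputs: 1.428e-01; correction applied: −0.0476058290.

9.295029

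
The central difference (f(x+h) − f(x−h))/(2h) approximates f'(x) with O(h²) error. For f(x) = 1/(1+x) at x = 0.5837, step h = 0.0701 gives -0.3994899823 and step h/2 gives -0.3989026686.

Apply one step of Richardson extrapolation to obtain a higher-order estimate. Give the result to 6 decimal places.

Leading term ∝ h^2; use weight 4 = 2^2.
4·(-0.3989026686) = -1.5956106744; subtract (-0.3994899823) → -1.1961206921
(4·(-0.3989026686) − (-0.3994899823))/(4 − 1) = -0.3987068974
Correction |R − A(h/2)| = 1.958e-04; gap |A(h/2) − A(h)| = 5.873e-04.

-0.398707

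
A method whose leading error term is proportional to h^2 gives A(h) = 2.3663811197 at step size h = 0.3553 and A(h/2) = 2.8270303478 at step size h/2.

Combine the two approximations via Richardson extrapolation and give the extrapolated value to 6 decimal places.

2.980580

r = 2: numerator weight 4, denominator 3.
2^2*A(h/2) = 11.3081213912; minus A(h) gives 8.9417402715.
Divide by 2^2 − 1 = 3.
(4*2.8270303478 − 2.3663811197)/(4 − 1) = 2.9805800905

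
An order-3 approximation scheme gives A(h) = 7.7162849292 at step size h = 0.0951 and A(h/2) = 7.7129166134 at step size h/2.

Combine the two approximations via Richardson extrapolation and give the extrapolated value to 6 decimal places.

Error is O(h^3); halving h shrinks it by 2^3 = 8.
8·7.7129166134 = 61.7033329072; 61.7033329072 − 7.7162849292 = 53.9870479780
R = 53.9870479780/7 = 7.7124354254

7.712435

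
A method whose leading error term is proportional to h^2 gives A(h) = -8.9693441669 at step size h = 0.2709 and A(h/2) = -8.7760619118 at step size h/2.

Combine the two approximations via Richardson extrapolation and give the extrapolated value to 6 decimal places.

Order 2 gives 2^r = 4 and 2^r − 1 = 3.
Difference of the inputs: -8.7760619118 − (-8.9693441669) = 0.1932822551
Correction (A(h/2) − A(h))/(4 − 1) = 0.1932822551/3 = 0.0644274184
R = A(h/2) + (A(h/2) − A(h))/3 = -8.7760619118 + 0.0644274184 = -8.7116344934
Correction |R − A(h/2)| = 6.443e-02; gap |A(h/2) − A(h)| = 1.933e-01.

-8.711634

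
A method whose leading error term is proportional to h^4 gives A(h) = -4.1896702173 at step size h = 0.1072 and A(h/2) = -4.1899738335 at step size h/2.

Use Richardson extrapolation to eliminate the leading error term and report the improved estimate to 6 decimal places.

r = 4, so 2^r = 16.
Top: 16(-4.1899738335) − (-4.1896702173) = -62.8499111187
Divide by 2^4 − 1 = 15.
(16×(-4.1899738335) − (-4.1896702173))/(16 − 1) = -4.1899940746

-4.189994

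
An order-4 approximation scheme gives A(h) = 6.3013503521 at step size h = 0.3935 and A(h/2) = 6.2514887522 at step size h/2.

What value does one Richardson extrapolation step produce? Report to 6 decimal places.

6.248165

Error is O(h^4); halving h shrinks it by 2^4 = 16.
16×6.2514887522 = 100.0238200352; subtract 6.3013503521 → 93.7224696831
(16×6.2514887522 − 6.3013503521)/(16 − 1) = 6.2481646455
Correction |R − A(h/2)| = 3.324e-03; gap |A(h/2) − A(h)| = 4.986e-02.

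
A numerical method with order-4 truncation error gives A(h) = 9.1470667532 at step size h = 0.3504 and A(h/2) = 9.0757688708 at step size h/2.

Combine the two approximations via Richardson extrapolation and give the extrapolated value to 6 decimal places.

r = 4, so 2^r = 16.
16×9.0757688708 = 145.2123019328; subtract 9.1470667532 → 136.0652351796
(16×9.0757688708 − 9.1470667532)/(16 − 1) = 9.0710156786
Gap between inputs: 7.130e-02; correction applied: −0.0047531922.

9.071016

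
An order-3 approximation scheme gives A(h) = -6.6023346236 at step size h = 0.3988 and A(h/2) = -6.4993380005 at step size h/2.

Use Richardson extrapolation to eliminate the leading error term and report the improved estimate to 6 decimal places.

-6.484624

Error is O(h^3); halving h shrinks it by 2^3 = 8.
8*(-6.4993380005) − (-6.6023346236) = -45.3923693804
R = (-45.3923693804)/7 = -6.4846241972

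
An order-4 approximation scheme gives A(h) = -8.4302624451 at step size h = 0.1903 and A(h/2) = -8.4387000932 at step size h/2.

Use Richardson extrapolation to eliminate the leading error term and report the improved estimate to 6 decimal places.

Order 4 gives 2^r = 16 and 2^r − 1 = 15.
2^4 × A(h/2) = -135.0192014912; minus A(h) gives -126.5889390461.
Divide by 2^4 − 1 = 15.
Extrapolated: (-126.5889390461) / 15 = -8.4392626031
Shift from A(h/2): −0.0005625099.

-8.439263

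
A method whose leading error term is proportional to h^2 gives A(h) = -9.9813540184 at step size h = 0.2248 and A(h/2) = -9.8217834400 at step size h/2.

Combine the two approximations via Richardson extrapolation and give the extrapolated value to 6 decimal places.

r = 2: numerator weight 4, denominator 3.
Top: 4(-9.8217834400) − (-9.9813540184) = -29.3057797416
Denominator 4 − 1 = 3.
R = (-29.3057797416)/3 = -9.7685932472

-9.768593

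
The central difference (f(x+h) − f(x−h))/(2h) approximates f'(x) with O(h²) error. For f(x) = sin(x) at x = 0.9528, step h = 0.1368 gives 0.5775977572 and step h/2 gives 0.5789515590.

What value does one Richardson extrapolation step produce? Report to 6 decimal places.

r = 2: numerator weight 4, denominator 3.
4·0.5789515590 = 2.3158062360; subtract 0.5775977572 → 1.7382084788
R = 1.7382084788/3 = 0.5794028263

0.579403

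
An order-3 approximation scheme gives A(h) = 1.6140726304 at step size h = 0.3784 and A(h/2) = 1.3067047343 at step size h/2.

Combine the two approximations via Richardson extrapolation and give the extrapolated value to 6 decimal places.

Leading term ∝ h^3; use weight 8 = 2^3.
A(h/2) − A(h) = 1.3067047343 − 1.6140726304 = -0.3073678961
Divide by 2^3 − 1 = 7: (-0.3073678961)/7 = -0.0439096994
R = 1.3067047343 − 0.0439096994 = 1.2627950349
Shift from A(h/2): −0.0439096994.

1.262795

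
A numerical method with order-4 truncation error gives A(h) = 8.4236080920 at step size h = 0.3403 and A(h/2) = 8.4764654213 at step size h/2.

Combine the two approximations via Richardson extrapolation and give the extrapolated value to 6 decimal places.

Method order is 4; weight 2^4 = 16.
Top: 16(8.4764654213) − (8.4236080920) = 127.1998386488
Denominator 16 − 1 = 15.
Result: 8.4799892433

8.479989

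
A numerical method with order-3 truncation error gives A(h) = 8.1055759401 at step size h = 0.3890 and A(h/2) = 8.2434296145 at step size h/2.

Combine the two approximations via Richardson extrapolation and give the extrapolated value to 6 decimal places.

Order 3 gives 2^r = 8 and 2^r − 1 = 7.
Weighted: 65.9474369160 − 8.1055759401 = 57.8418609759
Extrapolated: 57.8418609759 / 7 = 8.2631229966

8.263123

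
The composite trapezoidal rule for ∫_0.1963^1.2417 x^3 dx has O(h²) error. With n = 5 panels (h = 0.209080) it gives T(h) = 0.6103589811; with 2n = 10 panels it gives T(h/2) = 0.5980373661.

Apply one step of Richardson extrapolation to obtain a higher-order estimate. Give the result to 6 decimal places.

0.593930

r = 2, so 2^r = 4.
4 × 0.5980373661 − 0.6103589811 = 1.7817904833
Divide by 2^2 − 1 = 3.
1.7817904833 ÷ 3 = 0.5939301611
Gap between inputs: 1.232e-02; correction applied: −0.0041072050.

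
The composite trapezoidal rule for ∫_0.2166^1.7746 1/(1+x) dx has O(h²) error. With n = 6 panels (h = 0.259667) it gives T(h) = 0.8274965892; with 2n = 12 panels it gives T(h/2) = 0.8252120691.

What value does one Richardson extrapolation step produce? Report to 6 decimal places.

0.824451

Order 2 gives 2^r = 4 and 2^r − 1 = 3.
Numerator 4·A(h/2) − A(h) = 4·0.8252120691 − 0.8274965892 = 2.4733516872
Divide by 2^2 − 1 = 3.
R = 2.4733516872/3 = 0.8244505624
Correction |R − A(h/2)| = 7.615e-04; gap |A(h/2) − A(h)| = 2.285e-03.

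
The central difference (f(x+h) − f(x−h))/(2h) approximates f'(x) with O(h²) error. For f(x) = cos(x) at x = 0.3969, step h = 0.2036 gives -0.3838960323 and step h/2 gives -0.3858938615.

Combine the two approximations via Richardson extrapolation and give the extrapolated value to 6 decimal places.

r = 2: numerator weight 4, denominator 3.
Weighted: (-1.5435754460) − (-0.3838960323) = -1.1596794137
Divide by 2^2 − 1 = 3.
Result: -0.3865598046

-0.386560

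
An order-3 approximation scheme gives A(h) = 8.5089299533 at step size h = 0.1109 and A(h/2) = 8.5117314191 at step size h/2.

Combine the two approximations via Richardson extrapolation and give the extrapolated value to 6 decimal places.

8.512132

The method has order 3: 2^3 = 8.
Top: 8(8.5117314191) − (8.5089299533) = 59.5849213995
(8*8.5117314191 − 8.5089299533)/(8 − 1) = 8.5121316285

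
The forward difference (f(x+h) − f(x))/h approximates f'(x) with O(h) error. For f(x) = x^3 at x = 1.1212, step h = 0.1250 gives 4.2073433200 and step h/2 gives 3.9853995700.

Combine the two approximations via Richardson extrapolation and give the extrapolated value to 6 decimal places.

3.763456

The method has order 1: 2^1 = 2.
Weighted: 7.9707991400 − 4.2073433200 = 3.7634558200
Extrapolated: 3.7634558200 / 1 = 3.7634558200
Gap between inputs: 2.219e-01; correction applied: −0.2219437500.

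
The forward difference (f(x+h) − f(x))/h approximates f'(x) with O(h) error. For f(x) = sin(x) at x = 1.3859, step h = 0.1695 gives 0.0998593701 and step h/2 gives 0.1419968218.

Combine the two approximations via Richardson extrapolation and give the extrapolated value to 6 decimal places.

Method order is 1; weight 2^1 = 2.
2 × 0.1419968218 = 0.2839936436; 0.2839936436 − 0.0998593701 = 0.1841342735
(2 × 0.1419968218 − 0.0998593701)/(2 − 1) = 0.1841342735
Shift from A(h/2): +0.0421374517.

0.184134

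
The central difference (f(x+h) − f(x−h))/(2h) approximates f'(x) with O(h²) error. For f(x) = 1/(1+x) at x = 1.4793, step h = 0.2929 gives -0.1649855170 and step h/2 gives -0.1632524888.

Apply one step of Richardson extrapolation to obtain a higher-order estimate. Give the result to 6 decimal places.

-0.162675

Method order is 2; weight 2^2 = 4.
Numerator 4*A(h/2) − A(h) = 4*(-0.1632524888) − (-0.1649855170) = -0.4880244382
(4*(-0.1632524888) − (-0.1649855170))/(4 − 1) = -0.1626748127
Gap between inputs: 1.733e-03; correction applied: +0.0005776761.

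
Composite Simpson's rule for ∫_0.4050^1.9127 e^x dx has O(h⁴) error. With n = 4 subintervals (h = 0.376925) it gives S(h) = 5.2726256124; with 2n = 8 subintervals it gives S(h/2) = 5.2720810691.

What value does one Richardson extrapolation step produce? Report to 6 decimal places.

5.272045

Leading term ∝ h^4; use weight 16 = 2^4.
16 × 5.2720810691 = 84.3532971056; subtract 5.2726256124 → 79.0806714932
Denominator 16 − 1 = 15.
Result: 5.2720447662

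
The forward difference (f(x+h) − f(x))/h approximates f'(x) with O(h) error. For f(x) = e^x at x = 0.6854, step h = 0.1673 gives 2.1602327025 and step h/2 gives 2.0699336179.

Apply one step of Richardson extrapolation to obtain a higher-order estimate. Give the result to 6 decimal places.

Method order is 1; weight 2^1 = 2.
Top: 2(2.0699336179) − (2.1602327025) = 1.9796345333
1.9796345333 ÷ 1 = 1.9796345333

1.979635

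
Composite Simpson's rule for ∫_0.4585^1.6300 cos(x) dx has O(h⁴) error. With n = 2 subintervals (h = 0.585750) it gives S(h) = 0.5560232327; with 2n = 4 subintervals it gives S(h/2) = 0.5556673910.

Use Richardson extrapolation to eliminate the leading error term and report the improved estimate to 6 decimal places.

0.555644

Leading term ∝ h^4; use weight 16 = 2^4.
Numerator 16*A(h/2) − A(h) = 16*0.5556673910 − 0.5560232327 = 8.3346550233
Divide by 2^4 − 1 = 15.
(16*0.5556673910 − 0.5560232327)/(16 − 1) = 0.5556436682
Correction |R − A(h/2)| = 2.372e-05; gap |A(h/2) − A(h)| = 3.558e-04.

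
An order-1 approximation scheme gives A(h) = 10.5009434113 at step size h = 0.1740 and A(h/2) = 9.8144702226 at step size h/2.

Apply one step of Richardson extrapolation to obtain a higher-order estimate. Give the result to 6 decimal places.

Leading term ∝ h^1; use weight 2 = 2^1.
2^1·A(h/2) = 19.6289404452; minus A(h) gives 9.1279970339.
(2·9.8144702226 − 10.5009434113)/(2 − 1) = 9.1279970339
Gap between inputs: 6.865e-01; correction applied: −0.6864731887.

9.127997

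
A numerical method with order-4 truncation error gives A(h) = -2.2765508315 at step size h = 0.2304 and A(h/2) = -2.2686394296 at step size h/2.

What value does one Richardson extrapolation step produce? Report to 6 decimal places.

-2.268112

With r = 4 the leading error scales as h^4, so the weight is 2^4 = 16.
16×(-2.2686394296) − (-2.2765508315) = -34.0216800421
(16×(-2.2686394296) − (-2.2765508315))/(16 − 1) = -2.2681120028
Correction |R − A(h/2)| = 5.274e-04; gap |A(h/2) − A(h)| = 7.911e-03.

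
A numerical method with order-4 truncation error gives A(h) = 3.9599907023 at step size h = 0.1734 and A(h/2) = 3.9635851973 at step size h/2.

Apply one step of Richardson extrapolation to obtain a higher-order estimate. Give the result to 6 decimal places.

3.963825

Leading term ∝ h^4; use weight 16 = 2^4.
2^4 × A(h/2) = 63.4173631568; minus A(h) gives 59.4573724545.
59.4573724545 ÷ 15 = 3.9638248303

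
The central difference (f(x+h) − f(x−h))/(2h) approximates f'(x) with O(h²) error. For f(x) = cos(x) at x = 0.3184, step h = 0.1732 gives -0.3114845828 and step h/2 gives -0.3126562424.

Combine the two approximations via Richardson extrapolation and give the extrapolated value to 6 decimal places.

-0.313047

r = 2, so 2^r = 4.
4·(-0.3126562424) = -1.2506249696; (-1.2506249696) − (-0.3114845828) = -0.9391403868
Extrapolated: (-0.9391403868) / 3 = -0.3130467956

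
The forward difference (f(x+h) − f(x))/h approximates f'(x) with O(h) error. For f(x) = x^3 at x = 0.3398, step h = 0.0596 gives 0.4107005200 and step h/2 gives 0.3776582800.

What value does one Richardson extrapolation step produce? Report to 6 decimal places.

0.344616

r = 1: numerator weight 2, denominator 1.
Weighted: 0.7553165600 − 0.4107005200 = 0.3446160400
0.3446160400 ÷ 1 = 0.3446160400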